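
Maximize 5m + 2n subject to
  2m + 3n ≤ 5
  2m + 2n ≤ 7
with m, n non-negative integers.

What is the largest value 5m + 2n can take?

10

(m,n)=(2,0): 2·2+3·0=4≤5, 2·2+2·0=4≤7, objective 10.
(m,n)=(1,1): 2·1+3·1=5≤5, 2·1+2·1=4≤7, objective 7.
(m,n)=(1,0): 2·1+3·0=2≤5, 2·1+2·0=2≤7, objective 5.
No feasible integer point exceeds 10.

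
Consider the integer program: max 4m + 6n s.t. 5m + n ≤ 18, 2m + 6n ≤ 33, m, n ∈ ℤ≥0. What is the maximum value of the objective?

(m,n)=(1,5): 5·1+1·5=10≤18, 2·1+6·5=32≤33, objective 34.
(m,n)=(2,4): 5·2+1·4=14≤18, 2·2+6·4=28≤33, objective 32.
Maximum is 34 at (m,n)=(1,5).

34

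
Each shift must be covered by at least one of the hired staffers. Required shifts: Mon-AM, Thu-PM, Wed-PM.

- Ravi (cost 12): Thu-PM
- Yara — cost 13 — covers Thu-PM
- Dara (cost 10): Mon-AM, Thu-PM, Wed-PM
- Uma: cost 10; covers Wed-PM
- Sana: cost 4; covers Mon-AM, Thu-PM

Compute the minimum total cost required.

10

This is a weighted set-cover instance.
The greedy cost-per-new-shift heuristic would pick Sana and Dara for 14, but a cheaper cover exists.
Dara alone covers Mon-AM, Thu-PM, Wed-PM — every shift.
Total cost: 10.
No cover costs less than 10.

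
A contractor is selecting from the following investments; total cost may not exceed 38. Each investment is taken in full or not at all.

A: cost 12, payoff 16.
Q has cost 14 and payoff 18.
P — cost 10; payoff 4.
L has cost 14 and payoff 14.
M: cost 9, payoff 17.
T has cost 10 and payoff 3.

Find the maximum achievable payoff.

Q + L + M: cost 14 + 14 + 9 = 37 ≤ 38, payoff 18 + 14 + 17 = 49.
A + Q + M: cost 12 + 14 + 9 = 35 ≤ 38, payoff 16 + 18 + 17 = 51.
Best is A, Q, and M with total payoff 51.

51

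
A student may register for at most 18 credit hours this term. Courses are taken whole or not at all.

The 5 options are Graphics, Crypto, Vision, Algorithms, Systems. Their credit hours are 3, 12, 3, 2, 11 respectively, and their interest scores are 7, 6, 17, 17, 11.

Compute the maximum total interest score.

45

Treat it as a binary knapsack problem.
Crypto + Vision + Algorithms: credit hours 12 + 3 + 2 = 17 ≤ 18, interest score 6 + 17 + 17 = 40.
Graphics + Vision + Algorithms: credit hours 3 + 3 + 2 = 8 ≤ 18, interest score 7 + 17 + 17 = 41.
Vision + Algorithms + Systems: credit hours 3 + 2 + 11 = 16 ≤ 18, interest score 17 + 17 + 11 = 45.
Best is Vision, Algorithms, and Systems with total interest score 45.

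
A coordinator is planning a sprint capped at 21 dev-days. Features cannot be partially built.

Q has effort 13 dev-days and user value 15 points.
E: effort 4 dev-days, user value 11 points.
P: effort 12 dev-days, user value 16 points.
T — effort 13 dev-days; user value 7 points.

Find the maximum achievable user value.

Q + E: effort 13 + 4 = 17 ≤ 21, user value 15 + 11 = 26.
E + P: effort 4 + 12 = 16 ≤ 21, user value 11 + 16 = 27.
Best is E and P with total user value 27.

27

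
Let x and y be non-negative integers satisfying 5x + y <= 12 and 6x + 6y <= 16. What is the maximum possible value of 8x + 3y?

(x,y)=(2,0): 5·2+1·0=10≤12, 6·2+6·0=12≤16, objective 16.
(x,y)=(1,1): 5·1+1·1=6≤12, 6·1+6·1=12≤16, objective 11.
(x,y)=(1,0): 5·1+1·0=5≤12, 6·1+6·0=6≤16, objective 8.
The best lattice point is (2,0), giving 16.

16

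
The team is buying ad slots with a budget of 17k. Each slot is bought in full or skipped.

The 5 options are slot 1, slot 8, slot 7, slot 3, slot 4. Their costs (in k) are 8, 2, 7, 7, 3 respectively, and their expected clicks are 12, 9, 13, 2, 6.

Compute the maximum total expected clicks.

Allowing fractional choices, the relaxed optimum would be about 35.5, but ad slots are indivisible.
slot 1 + slot 8 + slot 7: cost 8 + 2 + 7 = 17 ≤ 17, expected clicks 12 + 9 + 13 = 34.
slot 8 + slot 7 + slot 4: cost 2 + 7 + 3 = 12 ≤ 17, expected clicks 9 + 13 + 6 = 28.
slot 1 + slot 8 + slot 4: cost 8 + 2 + 3 = 13 ≤ 17, expected clicks 12 + 9 + 6 = 27.
Best is slot 1, slot 8, and slot 7 with total expected clicks 34.

34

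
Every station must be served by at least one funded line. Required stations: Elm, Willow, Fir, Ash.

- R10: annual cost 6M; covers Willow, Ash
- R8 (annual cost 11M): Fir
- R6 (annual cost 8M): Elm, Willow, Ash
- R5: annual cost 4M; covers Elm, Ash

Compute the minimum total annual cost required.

19

This is a weighted set-cover instance.
The greedy cost-per-new-station heuristic would pick R5, R10, and R8 for 21, but a cheaper cover exists.
Choose R8 and R6: together they cover Elm, Willow, Fir, Ash — every station.
Total annual cost: 11 + 8 = 19.
No cover costs less than 19.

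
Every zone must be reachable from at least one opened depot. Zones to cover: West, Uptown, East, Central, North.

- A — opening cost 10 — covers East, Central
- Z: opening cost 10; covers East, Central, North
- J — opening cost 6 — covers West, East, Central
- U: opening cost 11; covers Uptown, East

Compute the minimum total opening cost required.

Choose Z, J, and U: together they cover West, Uptown, East, Central, North — every zone.
Total opening cost: 10 + 6 + 11 = 27.
No cover costs less than 27.

27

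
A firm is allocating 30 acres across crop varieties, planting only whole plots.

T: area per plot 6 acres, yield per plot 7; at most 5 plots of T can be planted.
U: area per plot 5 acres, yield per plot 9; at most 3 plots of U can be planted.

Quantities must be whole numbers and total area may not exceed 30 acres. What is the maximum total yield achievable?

41

U has the best ratio (9/5); taking only U gives at most 3×9 = 27 (stopped by the supply cap of 3).
Mixing does better — 2×T and 3×U: area 27 ≤ 30, yield 2·7 + 3·9 = 41.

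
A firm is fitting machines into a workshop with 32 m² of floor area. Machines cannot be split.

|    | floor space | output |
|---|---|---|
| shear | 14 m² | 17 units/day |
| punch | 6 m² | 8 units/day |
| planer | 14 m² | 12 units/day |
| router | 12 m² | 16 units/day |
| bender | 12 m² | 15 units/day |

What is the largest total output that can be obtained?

Take shear, punch, and router: floor space 14 + 6 + 12 = 32 ≤ 32, output 17 + 8 + 16 = 41.
No other feasible combination does better.

41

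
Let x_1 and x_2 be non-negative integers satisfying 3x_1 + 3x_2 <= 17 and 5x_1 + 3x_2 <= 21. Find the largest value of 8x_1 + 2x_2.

(x_1,x_2)=(4,0): 3·4+3·0=12≤17, 5·4+3·0=20≤21, objective 32.
(x_1,x_2)=(3,1): 3·3+3·1=12≤17, 5·3+3·1=18≤21, objective 26.
The best lattice point is (4,0), giving 32.

32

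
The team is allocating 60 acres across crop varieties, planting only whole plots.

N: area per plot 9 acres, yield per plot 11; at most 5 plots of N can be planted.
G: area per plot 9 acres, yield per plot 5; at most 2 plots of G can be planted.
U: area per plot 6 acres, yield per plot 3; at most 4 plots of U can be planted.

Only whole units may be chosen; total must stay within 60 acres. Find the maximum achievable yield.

63

N has the best ratio (11/9); taking only N gives at most 5×11 = 55 (stopped by the supply cap of 5).
Mixing does better — 5×N, 1×G, and 1×U: area 60 ≤ 60, yield 5·11 + 1·5 + 1·3 = 63.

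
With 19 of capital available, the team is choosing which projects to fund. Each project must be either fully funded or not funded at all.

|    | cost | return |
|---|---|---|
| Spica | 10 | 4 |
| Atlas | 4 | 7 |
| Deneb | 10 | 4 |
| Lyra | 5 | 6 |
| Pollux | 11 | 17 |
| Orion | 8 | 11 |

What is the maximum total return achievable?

28

Allowing fractional choices, the relaxed optimum would be about 29.5, but projects are indivisible.
Pollux + Orion: cost 11 + 8 = 19 ≤ 19, return 17 + 11 = 28.
Atlas + Pollux: cost 4 + 11 = 15 ≤ 19, return 7 + 17 = 24.
Best is Pollux and Orion with total return 28.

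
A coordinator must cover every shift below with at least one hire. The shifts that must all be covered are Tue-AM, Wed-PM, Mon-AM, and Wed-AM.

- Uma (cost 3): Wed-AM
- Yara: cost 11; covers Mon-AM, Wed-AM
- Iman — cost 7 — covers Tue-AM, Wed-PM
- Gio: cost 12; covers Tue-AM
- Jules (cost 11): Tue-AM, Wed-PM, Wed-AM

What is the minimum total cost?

This is a weighted set-cover instance.
The greedy cost-per-new-shift heuristic would pick Uma, Iman, and Yara for 21, but a cheaper cover exists.
Choose Yara and Iman: together they cover Tue-AM, Wed-PM, Mon-AM, Wed-AM — every shift.
Total cost: 11 + 7 = 18.
No cover costs less than 18.

18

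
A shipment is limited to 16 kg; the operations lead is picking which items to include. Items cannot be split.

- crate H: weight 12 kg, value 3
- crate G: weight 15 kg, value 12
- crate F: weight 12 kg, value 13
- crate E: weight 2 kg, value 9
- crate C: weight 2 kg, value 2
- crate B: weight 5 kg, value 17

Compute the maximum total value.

28

Treat it as a binary knapsack problem.
crate E + crate B: weight 2 + 5 = 7 ≤ 16, value 9 + 17 = 26.
crate E + crate C + crate B: weight 2 + 2 + 5 = 9 ≤ 16, value 9 + 2 + 17 = 28.
Best is crate E, crate C, and crate B with total value 28.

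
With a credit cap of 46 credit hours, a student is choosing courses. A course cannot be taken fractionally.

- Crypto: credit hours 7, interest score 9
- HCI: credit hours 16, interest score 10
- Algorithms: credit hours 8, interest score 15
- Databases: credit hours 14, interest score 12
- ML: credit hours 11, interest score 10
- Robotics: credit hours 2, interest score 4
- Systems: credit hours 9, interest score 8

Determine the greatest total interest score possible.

50

Allowing fractional choices, the relaxed optimum would be about 53.7, but courses are indivisible.
Crypto + Algorithms + Databases + ML + Robotics: credit hours 7 + 8 + 14 + 11 + 2 = 42 ≤ 46, interest score 9 + 15 + 12 + 10 + 4 = 50.
Algorithms + Databases + ML + Robotics + Systems: credit hours 8 + 14 + 11 + 2 + 9 = 44 ≤ 46, interest score 15 + 12 + 10 + 4 + 8 = 49.
Crypto + Algorithms + Databases + Robotics + Systems: credit hours 7 + 8 + 14 + 2 + 9 = 40 ≤ 46, interest score 9 + 15 + 12 + 4 + 8 = 48.
Best is Crypto, Algorithms, Databases, ML, and Robotics with total interest score 50.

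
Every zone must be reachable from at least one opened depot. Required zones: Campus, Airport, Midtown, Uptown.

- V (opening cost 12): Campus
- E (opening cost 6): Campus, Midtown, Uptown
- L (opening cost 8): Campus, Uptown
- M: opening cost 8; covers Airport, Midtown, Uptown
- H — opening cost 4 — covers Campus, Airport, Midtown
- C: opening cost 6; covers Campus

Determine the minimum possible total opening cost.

10

Choose E and H: together they cover Campus, Airport, Midtown, Uptown — every zone.
Total opening cost: 6 + 4 = 10.
No cover costs less than 10.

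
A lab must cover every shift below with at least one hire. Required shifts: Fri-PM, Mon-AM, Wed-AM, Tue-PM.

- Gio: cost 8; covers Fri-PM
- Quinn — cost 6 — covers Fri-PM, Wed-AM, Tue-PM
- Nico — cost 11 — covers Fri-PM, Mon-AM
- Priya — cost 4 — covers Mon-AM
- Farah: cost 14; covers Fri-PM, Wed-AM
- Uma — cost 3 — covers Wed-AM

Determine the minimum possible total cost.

10

Choose Quinn and Priya: together they cover Fri-PM, Mon-AM, Wed-AM, Tue-PM — every shift.
Total cost: 6 + 4 = 10.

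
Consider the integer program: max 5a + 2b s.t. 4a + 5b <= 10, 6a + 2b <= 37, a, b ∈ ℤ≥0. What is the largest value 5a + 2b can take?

Relaxing integrality, the LP optimum is 12.50 at (a,b) = (2.5, 0), which is not an integer point.
(a,b)=(2,0): 4·2+5·0=8≤10, 6·2+2·0=12≤37, objective 10.
(a,b)=(1,1): 4·1+5·1=9≤10, 6·1+2·1=8≤37, objective 7.
(a,b)=(1,0): 4·1+5·0=4≤10, 6·1+2·0=6≤37, objective 5.
Maximum is 10 at (a,b)=(2,0).

10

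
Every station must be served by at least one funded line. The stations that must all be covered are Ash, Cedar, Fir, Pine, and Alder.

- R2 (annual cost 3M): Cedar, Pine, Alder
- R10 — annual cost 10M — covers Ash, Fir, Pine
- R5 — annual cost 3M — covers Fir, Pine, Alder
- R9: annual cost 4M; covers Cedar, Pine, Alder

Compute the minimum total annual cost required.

This is an integer covering problem.
The greedy cost-per-new-station heuristic would pick R2, R5, and R10 for 16, but a cheaper cover exists.
Choose R2 and R10: together they cover Ash, Cedar, Fir, Pine, Alder — every station.
Total annual cost: 3 + 10 = 13.
No cover costs less than 13.

13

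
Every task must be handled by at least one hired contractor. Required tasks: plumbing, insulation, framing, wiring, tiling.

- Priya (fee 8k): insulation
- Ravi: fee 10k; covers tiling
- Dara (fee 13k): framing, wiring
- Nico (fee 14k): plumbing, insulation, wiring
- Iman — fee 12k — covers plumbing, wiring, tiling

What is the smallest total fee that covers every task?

Choose Priya, Dara, and Iman: together they cover plumbing, insulation, framing, wiring, tiling — every task.
Total fee: 8 + 13 + 12 = 33.
No cover costs less than 33.

33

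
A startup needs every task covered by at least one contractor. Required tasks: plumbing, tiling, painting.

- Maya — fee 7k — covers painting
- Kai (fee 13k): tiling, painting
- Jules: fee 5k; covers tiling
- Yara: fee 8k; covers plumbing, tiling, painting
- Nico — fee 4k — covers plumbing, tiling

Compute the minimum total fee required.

The greedy cost-per-new-task heuristic would pick Nico and Maya for 11, but a cheaper cover exists.
Yara alone covers plumbing, tiling, painting — every task.
Total fee: 8.
No cover costs less than 8.

8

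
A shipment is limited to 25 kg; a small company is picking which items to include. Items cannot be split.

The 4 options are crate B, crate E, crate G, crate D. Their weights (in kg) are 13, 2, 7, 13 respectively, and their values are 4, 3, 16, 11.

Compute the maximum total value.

30

This is a 0-1 knapsack instance.
Take crate E, crate G, and crate D: weight 2 + 7 + 13 = 22 ≤ 25, value 3 + 16 + 11 = 30.
No other feasible combination does better.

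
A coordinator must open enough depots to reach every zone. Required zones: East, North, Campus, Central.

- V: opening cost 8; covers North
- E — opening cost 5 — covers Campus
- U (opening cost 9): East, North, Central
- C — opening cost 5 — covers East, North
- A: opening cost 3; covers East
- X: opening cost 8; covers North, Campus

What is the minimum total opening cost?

This is an integer covering problem.
The greedy cost-per-new-zone heuristic would pick C, E, and U for 19, but a cheaper cover exists.
Choose E and U: together they cover East, North, Campus, Central — every zone.
Total opening cost: 5 + 9 = 14.
No cover costs less than 14.

14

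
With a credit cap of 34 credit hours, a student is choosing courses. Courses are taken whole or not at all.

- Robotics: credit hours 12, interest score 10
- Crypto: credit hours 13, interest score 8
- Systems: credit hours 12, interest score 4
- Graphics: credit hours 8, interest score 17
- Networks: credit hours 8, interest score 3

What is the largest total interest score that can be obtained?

35

Robotics + Systems + Graphics: credit hours 12 + 12 + 8 = 32 ≤ 34, interest score 10 + 4 + 17 = 31.
Robotics + Crypto + Graphics: credit hours 12 + 13 + 8 = 33 ≤ 34, interest score 10 + 8 + 17 = 35.
Best is Robotics, Crypto, and Graphics with total interest score 35.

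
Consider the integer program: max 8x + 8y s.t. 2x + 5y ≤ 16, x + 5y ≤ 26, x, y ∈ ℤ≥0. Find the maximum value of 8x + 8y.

64

(x,y)=(8,0): 2·8+5·0=16≤16, 1·8+5·0=8≤26, objective 64.
(x,y)=(7,0): 2·7+5·0=14≤16, 1·7+5·0=7≤26, objective 56.
Maximum is 64 at (x,y)=(8,0).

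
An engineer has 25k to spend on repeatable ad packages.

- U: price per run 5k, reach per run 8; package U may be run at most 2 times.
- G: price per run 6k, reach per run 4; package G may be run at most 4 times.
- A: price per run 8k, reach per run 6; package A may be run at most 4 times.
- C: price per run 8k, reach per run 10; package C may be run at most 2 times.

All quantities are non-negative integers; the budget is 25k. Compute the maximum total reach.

30

1×U and 2×C: price 21 ≤ 25, reach 1·8 + 2·10 = 28.
2×U, 1×G, and 1×C: price 24 ≤ 25, reach 2·8 + 1·4 + 1·10 = 30.
Best is 30.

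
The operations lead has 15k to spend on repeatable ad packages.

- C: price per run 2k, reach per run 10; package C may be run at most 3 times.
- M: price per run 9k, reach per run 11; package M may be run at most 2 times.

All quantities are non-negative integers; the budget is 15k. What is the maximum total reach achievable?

41

Take 3×C and 1×M: price 15 ≤ 15, reach 3·10 + 1·11 = 41.
C has the best ratio (10/2) and is taken to its limit of 3; remaining capacity is filled optimally with the others.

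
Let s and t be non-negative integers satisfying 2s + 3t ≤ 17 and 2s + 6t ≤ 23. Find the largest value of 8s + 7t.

(s,t)=(8,0) is feasible, giving 64.
(s,t)=(7,1) is feasible, giving 63.
(s,t)=(7,0) is feasible, giving 56.
Maximum is 64 at (s,t)=(8,0).

64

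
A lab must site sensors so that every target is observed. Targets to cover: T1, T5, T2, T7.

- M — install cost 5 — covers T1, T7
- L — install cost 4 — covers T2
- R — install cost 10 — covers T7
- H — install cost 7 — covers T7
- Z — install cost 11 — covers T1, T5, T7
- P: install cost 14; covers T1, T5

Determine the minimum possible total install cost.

15

The greedy cost-per-new-target heuristic would pick M, L, and Z for 20, but a cheaper cover exists.
Choose L and Z: together they cover T1, T5, T2, T7 — every target.
Total install cost: 4 + 11 = 15.
No cover costs less than 15.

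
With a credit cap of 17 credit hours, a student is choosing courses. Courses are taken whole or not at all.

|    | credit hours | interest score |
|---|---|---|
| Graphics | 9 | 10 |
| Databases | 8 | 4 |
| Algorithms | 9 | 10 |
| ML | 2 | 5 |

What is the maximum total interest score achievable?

15

Allowing fractional choices, the relaxed optimum would be about 21.7, but courses are indivisible.
Graphics + ML: credit hours 9 + 2 = 11 ≤ 17, interest score 10 + 5 = 15.
Graphics + Databases: credit hours 9 + 8 = 17 ≤ 17, interest score 10 + 4 = 14.
Algorithms + ML: credit hours 9 + 2 = 11 ≤ 17, interest score 10 + 5 = 15.
The maximum interest score is 15; one optimal choice is Graphics and ML.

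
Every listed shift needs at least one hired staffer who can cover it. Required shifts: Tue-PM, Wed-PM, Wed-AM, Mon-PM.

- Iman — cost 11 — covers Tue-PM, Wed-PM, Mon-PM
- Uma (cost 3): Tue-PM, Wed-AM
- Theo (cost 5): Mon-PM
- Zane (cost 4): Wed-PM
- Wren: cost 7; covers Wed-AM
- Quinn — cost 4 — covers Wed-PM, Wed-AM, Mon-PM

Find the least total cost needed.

Choose Uma and Quinn: together they cover Tue-PM, Wed-PM, Wed-AM, Mon-PM — every shift.
Total cost: 3 + 4 = 7.

7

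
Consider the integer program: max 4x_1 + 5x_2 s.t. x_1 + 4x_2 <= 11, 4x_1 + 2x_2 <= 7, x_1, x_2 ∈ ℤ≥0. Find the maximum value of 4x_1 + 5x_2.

(x_1,x_2)=(0,2): 1·0+4·2=8≤11, 4·0+2·2=4≤7, objective 10.
(x_1,x_2)=(1,1): 1·1+4·1=5≤11, 4·1+2·1=6≤7, objective 9.
Maximum is 10 at (x_1,x_2)=(0,2).

10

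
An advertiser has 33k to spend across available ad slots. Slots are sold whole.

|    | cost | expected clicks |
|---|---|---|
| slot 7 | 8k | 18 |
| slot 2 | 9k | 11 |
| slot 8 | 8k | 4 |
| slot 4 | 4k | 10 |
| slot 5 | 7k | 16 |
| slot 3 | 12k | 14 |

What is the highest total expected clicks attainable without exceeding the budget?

Take slot 7, slot 4, slot 5, and slot 3: cost 8 + 4 + 7 + 12 = 31 ≤ 33, expected clicks 18 + 10 + 16 + 14 = 58.
No other feasible combination does better.

58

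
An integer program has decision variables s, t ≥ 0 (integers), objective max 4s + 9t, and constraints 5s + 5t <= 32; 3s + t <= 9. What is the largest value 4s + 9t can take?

54

(s,t)=(0,6) is feasible, giving 54.
(s,t)=(1,5) is feasible, giving 49.
The best lattice point is (0,6), giving 54.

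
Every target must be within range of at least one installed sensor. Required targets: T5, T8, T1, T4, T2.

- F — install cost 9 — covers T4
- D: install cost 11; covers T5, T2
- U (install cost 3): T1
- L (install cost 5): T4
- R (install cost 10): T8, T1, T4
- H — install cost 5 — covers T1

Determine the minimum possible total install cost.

21

Choose D and R: together they cover T5, T8, T1, T4, T2 — every target.
Total install cost: 11 + 10 = 21.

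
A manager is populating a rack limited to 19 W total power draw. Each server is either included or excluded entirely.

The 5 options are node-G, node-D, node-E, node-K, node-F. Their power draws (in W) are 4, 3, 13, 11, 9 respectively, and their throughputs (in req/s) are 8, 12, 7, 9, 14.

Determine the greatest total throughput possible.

34

This is an integer program with binary decision variables.
Allowing fractional choices, the relaxed optimum would be about 36.5, but servers are indivisible.
node-G + node-D + node-F: power draw 4 + 3 + 9 = 16 ≤ 19, throughput 8 + 12 + 14 = 34.
node-D + node-F: power draw 3 + 9 = 12 ≤ 19, throughput 12 + 14 = 26.
node-G + node-D + node-K: power draw 4 + 3 + 11 = 18 ≤ 19, throughput 8 + 12 + 9 = 29.
Best is node-G, node-D, and node-F with total throughput 34.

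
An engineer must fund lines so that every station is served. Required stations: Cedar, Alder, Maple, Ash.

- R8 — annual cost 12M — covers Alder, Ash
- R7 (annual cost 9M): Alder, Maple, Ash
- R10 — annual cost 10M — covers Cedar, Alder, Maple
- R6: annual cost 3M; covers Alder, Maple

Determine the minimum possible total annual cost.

19

The greedy cost-per-new-station heuristic would pick R6, R7, and R10 for 22, but a cheaper cover exists.
Choose R7 and R10: together they cover Cedar, Alder, Maple, Ash — every station.
Total annual cost: 9 + 10 = 19.
No cover costs less than 19.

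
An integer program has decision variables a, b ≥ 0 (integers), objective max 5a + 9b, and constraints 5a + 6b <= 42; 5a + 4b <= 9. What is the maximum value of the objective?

18

(a,b)=(0,2): 5·0+6·2=12≤42, 5·0+4·2=8≤9, objective 18.
(a,b)=(1,1): 5·1+6·1=11≤42, 5·1+4·1=9≤9, objective 14.
(a,b)=(0,1): 5·0+6·1=6≤42, 5·0+4·1=4≤9, objective 9.
The best lattice point is (0,2), giving 18.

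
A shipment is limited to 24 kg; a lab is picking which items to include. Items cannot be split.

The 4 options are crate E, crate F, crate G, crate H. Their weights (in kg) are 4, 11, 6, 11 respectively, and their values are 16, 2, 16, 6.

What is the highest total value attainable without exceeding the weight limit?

38

Allowing fractional choices, the relaxed optimum would be about 38.5, but items are indivisible.
crate E + crate G + crate H: weight 4 + 6 + 11 = 21 ≤ 24, value 16 + 16 + 6 = 38.
crate E + crate F + crate G: weight 4 + 11 + 6 = 21 ≤ 24, value 16 + 2 + 16 = 34.
Best is crate E, crate G, and crate H with total value 38.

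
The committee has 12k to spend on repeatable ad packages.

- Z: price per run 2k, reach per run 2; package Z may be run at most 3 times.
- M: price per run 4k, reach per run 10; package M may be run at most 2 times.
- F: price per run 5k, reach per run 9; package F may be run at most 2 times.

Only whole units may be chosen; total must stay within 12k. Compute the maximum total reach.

This is a bounded integer knapsack.
M has the best ratio (10/4); taking only M gives at most 2×10 = 20 (stopped by the supply cap of 2).
Mixing does better — 2×Z and 2×M: price 12 ≤ 12, reach 2·2 + 2·10 = 24.

24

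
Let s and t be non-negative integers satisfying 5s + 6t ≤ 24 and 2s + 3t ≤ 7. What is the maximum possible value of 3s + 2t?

9

The continuous relaxation peaks at (3.5, 0) with value 10.50; rounding to a feasible lattice point costs some objective.
(s,t)=(3,0): 5·3+6·0=15≤24, 2·3+3·0=6≤7, objective 9.
(s,t)=(2,1): 5·2+6·1=16≤24, 2·2+3·1=7≤7, objective 8.
(s,t)=(2,0): 5·2+6·0=10≤24, 2·2+3·0=4≤7, objective 6.
The best lattice point is (3,0), giving 9.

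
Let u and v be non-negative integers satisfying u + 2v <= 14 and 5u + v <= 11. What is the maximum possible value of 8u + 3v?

Relaxing integrality, the LP optimum is 26.78 at (u,v) = (0.889, 6.56), which is not an integer point.
(u,v)=(1,6): 1·1+2·6=13≤14, 5·1+1·6=11≤11, objective 26.
(u,v)=(1,5): 1·1+2·5=11≤14, 5·1+1·5=10≤11, objective 23.
(u,v)=(0,7): 1·0+2·7=14≤14, 5·0+1·7=7≤11, objective 21.
No feasible integer point exceeds 26.

26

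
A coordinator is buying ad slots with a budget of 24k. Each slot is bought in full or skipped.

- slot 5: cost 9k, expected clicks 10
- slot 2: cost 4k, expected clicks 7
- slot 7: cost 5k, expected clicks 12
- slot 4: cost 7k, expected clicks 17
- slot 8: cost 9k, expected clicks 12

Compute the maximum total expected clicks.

Allowing fractional choices, the relaxed optimum would be about 46.7, but ad slots are indivisible.
slot 5 + slot 7 + slot 4: cost 9 + 5 + 7 = 21 ≤ 24, expected clicks 10 + 12 + 17 = 39.
slot 7 + slot 4 + slot 8: cost 5 + 7 + 9 = 21 ≤ 24, expected clicks 12 + 17 + 12 = 41.
slot 2 + slot 7 + slot 4: cost 4 + 5 + 7 = 16 ≤ 24, expected clicks 7 + 12 + 17 = 36.
Best is slot 7, slot 4, and slot 8 with total expected clicks 41.

41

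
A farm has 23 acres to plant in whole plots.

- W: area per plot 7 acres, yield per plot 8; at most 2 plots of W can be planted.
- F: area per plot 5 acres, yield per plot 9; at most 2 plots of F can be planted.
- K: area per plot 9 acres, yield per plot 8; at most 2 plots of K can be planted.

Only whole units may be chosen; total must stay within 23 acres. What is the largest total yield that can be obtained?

1×W and 2×F: area 17 ≤ 23, yield 1·8 + 2·9 = 26.
2×F and 1×K: area 19 ≤ 23, yield 2·9 + 1·8 = 26.
Best is 26.

26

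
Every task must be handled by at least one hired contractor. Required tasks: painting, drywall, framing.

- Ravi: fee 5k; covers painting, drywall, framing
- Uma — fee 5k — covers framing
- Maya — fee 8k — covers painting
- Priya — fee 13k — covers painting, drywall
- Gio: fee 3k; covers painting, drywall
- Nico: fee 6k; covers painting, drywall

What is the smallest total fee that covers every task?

5

Ravi alone covers painting, drywall, framing — every task.
Total fee: 5.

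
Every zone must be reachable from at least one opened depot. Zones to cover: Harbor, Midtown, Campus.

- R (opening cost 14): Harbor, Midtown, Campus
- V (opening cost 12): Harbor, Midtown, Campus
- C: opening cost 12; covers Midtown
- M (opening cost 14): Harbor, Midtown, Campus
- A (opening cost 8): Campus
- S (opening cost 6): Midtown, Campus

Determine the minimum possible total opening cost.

12

This is an integer covering problem.
V alone covers Harbor, Midtown, Campus — every zone.
Total opening cost: 12.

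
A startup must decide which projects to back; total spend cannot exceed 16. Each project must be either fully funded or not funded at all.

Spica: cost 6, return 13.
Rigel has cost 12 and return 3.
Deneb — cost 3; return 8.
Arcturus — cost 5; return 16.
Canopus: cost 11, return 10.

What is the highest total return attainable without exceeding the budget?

Allowing fractional choices, the relaxed optimum would be about 38.8, but projects are indivisible.
Arcturus + Canopus: cost 5 + 11 = 16 ≤ 16, return 16 + 10 = 26.
Spica + Deneb + Arcturus: cost 6 + 3 + 5 = 14 ≤ 16, return 13 + 8 + 16 = 37.
Spica + Arcturus: cost 6 + 5 = 11 ≤ 16, return 13 + 16 = 29.
Best is Spica, Deneb, and Arcturus with total return 37.

37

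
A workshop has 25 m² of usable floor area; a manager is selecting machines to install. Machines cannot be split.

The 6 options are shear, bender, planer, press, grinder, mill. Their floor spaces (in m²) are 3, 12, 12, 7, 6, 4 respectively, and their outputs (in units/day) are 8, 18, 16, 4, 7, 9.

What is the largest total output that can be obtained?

Take shear, bender, grinder, and mill: floor space 3 + 12 + 6 + 4 = 25 ≤ 25, output 8 + 18 + 7 + 9 = 42.
No other feasible combination does better.

42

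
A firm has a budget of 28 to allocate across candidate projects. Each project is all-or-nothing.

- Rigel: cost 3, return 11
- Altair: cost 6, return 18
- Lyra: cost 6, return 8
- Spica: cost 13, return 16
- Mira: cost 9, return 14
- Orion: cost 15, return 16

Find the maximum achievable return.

This is a 0-1 knapsack instance.
Allowing fractional choices, the relaxed optimum would be about 55.9, but projects are indivisible.
Altair + Spica + Mira: cost 6 + 13 + 9 = 28 ≤ 28, return 18 + 16 + 14 = 48.
Rigel + Altair + Lyra + Mira: cost 3 + 6 + 6 + 9 = 24 ≤ 28, return 11 + 18 + 8 + 14 = 51.
Rigel + Altair + Lyra + Spica: cost 3 + 6 + 6 + 13 = 28 ≤ 28, return 11 + 18 + 8 + 16 = 53.
Best is Rigel, Altair, Lyra, and Spica with total return 53.

53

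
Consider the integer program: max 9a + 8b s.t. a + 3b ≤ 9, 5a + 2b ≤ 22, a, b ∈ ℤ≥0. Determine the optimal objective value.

(a,b)=(4,1) is feasible, giving 44.
(a,b)=(3,2) is feasible, giving 43.
(a,b)=(4,0) is feasible, giving 36.
The best lattice point is (4,1), giving 44.

44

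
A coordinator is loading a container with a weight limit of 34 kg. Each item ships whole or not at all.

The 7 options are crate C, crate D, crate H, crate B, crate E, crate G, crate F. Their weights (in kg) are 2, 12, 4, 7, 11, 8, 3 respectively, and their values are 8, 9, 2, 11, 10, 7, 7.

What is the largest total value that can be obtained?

43

Take crate C, crate B, crate E, crate G, and crate F: weight 2 + 7 + 11 + 8 + 3 = 31 ≤ 34, value 8 + 11 + 10 + 7 + 7 = 43.
No other feasible combination does better.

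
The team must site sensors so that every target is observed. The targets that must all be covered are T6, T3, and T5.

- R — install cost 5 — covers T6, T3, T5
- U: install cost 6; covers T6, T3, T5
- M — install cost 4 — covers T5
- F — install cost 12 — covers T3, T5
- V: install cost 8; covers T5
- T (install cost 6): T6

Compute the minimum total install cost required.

R alone covers T6, T3, T5 — every target.
Total install cost: 5.
No cover costs less than 5.

5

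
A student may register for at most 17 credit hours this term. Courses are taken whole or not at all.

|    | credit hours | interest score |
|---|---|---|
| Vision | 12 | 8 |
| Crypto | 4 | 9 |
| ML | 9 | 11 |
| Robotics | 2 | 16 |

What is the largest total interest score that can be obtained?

36

Take Crypto, ML, and Robotics: credit hours 4 + 9 + 2 = 15 ≤ 17, interest score 9 + 11 + 16 = 36.
No other feasible combination does better.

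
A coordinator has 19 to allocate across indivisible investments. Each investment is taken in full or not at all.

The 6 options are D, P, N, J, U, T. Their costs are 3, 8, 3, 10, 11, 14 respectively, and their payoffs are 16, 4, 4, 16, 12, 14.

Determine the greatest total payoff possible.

Treat it as a binary knapsack problem.
Allowing fractional choices, the relaxed optimum would be about 39.3, but investments are indivisible.
D + N + J: cost 3 + 3 + 10 = 16 ≤ 19, payoff 16 + 4 + 16 = 36.
D + J: cost 3 + 10 = 13 ≤ 19, payoff 16 + 16 = 32.
D + N + U: cost 3 + 3 + 11 = 17 ≤ 19, payoff 16 + 4 + 12 = 32.
Best is D, N, and J with total payoff 36.

36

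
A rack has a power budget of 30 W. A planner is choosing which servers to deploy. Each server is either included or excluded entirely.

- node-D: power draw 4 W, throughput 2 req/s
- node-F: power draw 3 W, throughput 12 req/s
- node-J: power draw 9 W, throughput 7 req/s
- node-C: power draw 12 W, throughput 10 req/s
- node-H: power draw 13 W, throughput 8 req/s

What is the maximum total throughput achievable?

Treat it as a binary knapsack problem.
Allowing fractional choices, the relaxed optimum would be about 32.7, but servers are indivisible.
node-D + node-F + node-J + node-C: power draw 4 + 3 + 9 + 12 = 28 ≤ 30, throughput 2 + 12 + 7 + 10 = 31.
node-F + node-J + node-C: power draw 3 + 9 + 12 = 24 ≤ 30, throughput 12 + 7 + 10 = 29.
node-F + node-C + node-H: power draw 3 + 12 + 13 = 28 ≤ 30, throughput 12 + 10 + 8 = 30.
Best is node-D, node-F, node-J, and node-C with total throughput 31.

31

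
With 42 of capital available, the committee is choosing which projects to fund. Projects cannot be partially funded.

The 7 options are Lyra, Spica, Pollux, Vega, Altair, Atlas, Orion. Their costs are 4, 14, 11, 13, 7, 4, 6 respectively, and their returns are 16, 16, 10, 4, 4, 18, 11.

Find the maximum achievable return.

71

Allowing fractional choices, the relaxed optimum would be about 72.7, but projects are indivisible.
Lyra + Spica + Pollux + Atlas + Orion: cost 4 + 14 + 11 + 4 + 6 = 39 ≤ 42, return 16 + 16 + 10 + 18 + 11 = 71.
Lyra + Spica + Altair + Atlas + Orion: cost 4 + 14 + 7 + 4 + 6 = 35 ≤ 42, return 16 + 16 + 4 + 18 + 11 = 65.
Lyra + Spica + Vega + Atlas + Orion: cost 4 + 14 + 13 + 4 + 6 = 41 ≤ 42, return 16 + 16 + 4 + 18 + 11 = 65.
Best is Lyra, Spica, Pollux, Atlas, and Orion with total return 71.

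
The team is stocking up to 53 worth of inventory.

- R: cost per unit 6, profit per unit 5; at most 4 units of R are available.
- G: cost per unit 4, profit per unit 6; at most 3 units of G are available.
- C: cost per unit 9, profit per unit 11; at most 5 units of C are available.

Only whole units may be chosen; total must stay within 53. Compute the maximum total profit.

Take 2×G and 5×C: cost 53 ≤ 53, profit 2·6 + 5·11 = 67.
No other integer combination yields more.

67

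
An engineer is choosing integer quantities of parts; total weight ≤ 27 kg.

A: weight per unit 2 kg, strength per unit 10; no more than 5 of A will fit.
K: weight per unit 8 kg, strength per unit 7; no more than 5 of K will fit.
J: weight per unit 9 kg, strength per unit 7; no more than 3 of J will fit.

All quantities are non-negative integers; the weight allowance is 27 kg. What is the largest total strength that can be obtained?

This is a bounded integer knapsack.
A has the best ratio (10/2); taking only A gives at most 5×10 = 50 (stopped by the supply cap of 5).
Mixing does better — 5×A, 1×K, and 1×J: weight 27 ≤ 27, strength 5·10 + 1·7 + 1·7 = 64.

64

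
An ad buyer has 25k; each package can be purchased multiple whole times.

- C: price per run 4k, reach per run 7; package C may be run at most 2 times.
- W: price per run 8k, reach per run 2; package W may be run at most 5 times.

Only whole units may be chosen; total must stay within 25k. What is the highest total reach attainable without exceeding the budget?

This is a bounded integer knapsack.
Take 2×C and 2×W: price 24 ≤ 25, reach 2·7 + 2·2 = 18.
C has the best ratio (7/4) and is taken to its limit of 2; remaining capacity is filled optimally with the others.

18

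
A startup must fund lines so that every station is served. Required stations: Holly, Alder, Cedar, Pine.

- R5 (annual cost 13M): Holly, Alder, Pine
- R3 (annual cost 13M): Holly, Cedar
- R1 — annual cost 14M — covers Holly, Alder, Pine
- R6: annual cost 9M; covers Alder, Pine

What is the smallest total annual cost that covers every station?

Choose R3 and R6: together they cover Holly, Alder, Cedar, Pine — every station.
Total annual cost: 13 + 9 = 22.

22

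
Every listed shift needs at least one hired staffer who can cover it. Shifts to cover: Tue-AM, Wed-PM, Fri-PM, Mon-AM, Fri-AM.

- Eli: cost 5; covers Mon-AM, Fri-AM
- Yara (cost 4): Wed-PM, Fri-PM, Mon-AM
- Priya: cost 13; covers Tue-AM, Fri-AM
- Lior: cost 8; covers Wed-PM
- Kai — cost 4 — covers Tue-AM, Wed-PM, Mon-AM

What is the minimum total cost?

This is an integer covering problem.
Choose Eli, Yara, and Kai: together they cover Tue-AM, Wed-PM, Fri-PM, Mon-AM, Fri-AM — every shift.
Total cost: 5 + 4 + 4 = 13.
No cover costs less than 13.

13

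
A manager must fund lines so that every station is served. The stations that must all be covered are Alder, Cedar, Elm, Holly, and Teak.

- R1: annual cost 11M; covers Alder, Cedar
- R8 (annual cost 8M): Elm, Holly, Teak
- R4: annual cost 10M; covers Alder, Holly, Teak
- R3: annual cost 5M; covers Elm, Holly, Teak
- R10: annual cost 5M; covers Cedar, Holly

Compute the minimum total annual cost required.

16

This is an integer covering problem.
Choose R1 and R3: together they cover Alder, Cedar, Elm, Holly, Teak — every station.
Total annual cost: 11 + 5 = 16.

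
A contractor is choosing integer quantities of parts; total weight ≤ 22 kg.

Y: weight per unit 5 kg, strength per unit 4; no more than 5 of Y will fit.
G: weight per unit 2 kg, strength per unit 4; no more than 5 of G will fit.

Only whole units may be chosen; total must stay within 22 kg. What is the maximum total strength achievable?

28

Take 2×Y and 5×G: weight 20 ≤ 22, strength 2·4 + 5·4 = 28.
G has the best ratio (4/2) and is taken to its limit of 5; remaining capacity is filled optimally with the others.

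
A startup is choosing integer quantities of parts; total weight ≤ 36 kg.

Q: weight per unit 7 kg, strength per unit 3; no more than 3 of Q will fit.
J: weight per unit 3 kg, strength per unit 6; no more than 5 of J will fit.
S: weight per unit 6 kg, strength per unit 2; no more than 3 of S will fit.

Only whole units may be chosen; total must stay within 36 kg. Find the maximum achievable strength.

J has the best ratio (6/3); taking only J gives at most 5×6 = 30 (stopped by the supply cap of 5).
Mixing does better — 3×Q and 5×J: weight 36 ≤ 36, strength 3·3 + 5·6 = 39.

39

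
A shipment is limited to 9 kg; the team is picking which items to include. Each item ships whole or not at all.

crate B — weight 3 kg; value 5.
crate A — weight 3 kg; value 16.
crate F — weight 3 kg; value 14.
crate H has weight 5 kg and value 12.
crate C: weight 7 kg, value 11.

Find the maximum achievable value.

35

This is a 0-1 knapsack instance.
crate A + crate H: weight 3 + 5 = 8 ≤ 9, value 16 + 12 = 28.
crate B + crate A + crate F: weight 3 + 3 + 3 = 9 ≤ 9, value 5 + 16 + 14 = 35.
crate A + crate F: weight 3 + 3 = 6 ≤ 9, value 16 + 14 = 30.
Best is crate B, crate A, and crate F with total value 35.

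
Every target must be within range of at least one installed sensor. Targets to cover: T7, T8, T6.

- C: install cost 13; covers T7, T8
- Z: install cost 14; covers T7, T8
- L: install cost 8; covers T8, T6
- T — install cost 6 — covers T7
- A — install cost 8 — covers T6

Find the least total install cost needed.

This is a weighted set-cover instance.
Choose L and T: together they cover T7, T8, T6 — every target.
Total install cost: 8 + 6 = 14.
No cover costs less than 14.

14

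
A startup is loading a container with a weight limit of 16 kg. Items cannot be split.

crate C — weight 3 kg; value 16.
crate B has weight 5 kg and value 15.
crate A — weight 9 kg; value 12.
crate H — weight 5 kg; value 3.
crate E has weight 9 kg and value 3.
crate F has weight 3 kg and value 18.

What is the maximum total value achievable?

52

Allowing fractional choices, the relaxed optimum would be about 55.7, but items are indivisible.
crate C + crate B + crate F: weight 3 + 5 + 3 = 11 ≤ 16, value 16 + 15 + 18 = 49.
crate C + crate A + crate F: weight 3 + 9 + 3 = 15 ≤ 16, value 16 + 12 + 18 = 46.
crate C + crate B + crate H + crate F: weight 3 + 5 + 5 + 3 = 16 ≤ 16, value 16 + 15 + 3 + 18 = 52.
Best is crate C, crate B, crate H, and crate F with total value 52.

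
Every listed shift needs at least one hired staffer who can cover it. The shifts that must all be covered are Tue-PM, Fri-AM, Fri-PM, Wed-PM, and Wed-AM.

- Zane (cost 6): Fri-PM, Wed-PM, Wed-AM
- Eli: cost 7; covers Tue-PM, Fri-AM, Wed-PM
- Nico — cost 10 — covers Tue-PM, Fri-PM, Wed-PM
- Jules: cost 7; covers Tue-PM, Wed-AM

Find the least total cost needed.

13

Choose Zane and Eli: together they cover Tue-PM, Fri-AM, Fri-PM, Wed-PM, Wed-AM — every shift.
Total cost: 6 + 7 = 13.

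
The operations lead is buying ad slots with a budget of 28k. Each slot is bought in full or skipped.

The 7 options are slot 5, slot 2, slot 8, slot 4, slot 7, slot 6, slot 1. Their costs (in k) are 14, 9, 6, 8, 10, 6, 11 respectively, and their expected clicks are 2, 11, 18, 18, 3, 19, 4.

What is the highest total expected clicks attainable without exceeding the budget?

55

This is an integer program with binary decision variables.
Take slot 8, slot 4, and slot 6: cost 6 + 8 + 6 = 20 ≤ 28, expected clicks 18 + 18 + 19 = 55.
No other feasible combination does better.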